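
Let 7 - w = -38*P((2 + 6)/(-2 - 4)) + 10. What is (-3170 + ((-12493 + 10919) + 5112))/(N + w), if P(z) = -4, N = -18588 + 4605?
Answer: -184/7069 ≈ -0.026029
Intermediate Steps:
N = -13983
w = -155 (w = 7 - (-38*(-4) + 10) = 7 - (152 + 10) = 7 - 1*162 = 7 - 162 = -155)
(-3170 + ((-12493 + 10919) + 5112))/(N + w) = (-3170 + ((-12493 + 10919) + 5112))/(-13983 - 155) = (-3170 + (-1574 + 5112))/(-14138) = (-3170 + 3538)*(-1/14138) = 368*(-1/14138) = -184/7069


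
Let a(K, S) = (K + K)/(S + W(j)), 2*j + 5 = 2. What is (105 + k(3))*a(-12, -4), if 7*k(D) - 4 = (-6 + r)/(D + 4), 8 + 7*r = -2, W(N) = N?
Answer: 1735632/3773 ≈ 460.01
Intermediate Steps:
j = -3/2 (j = -5/2 + (½)*2 = -5/2 + 1 = -3/2 ≈ -1.5000)
r = -10/7 (r = -8/7 + (⅐)*(-2) = -8/7 - 2/7 = -10/7 ≈ -1.4286)
k(D) = 4/7 - 52/(49*(4 + D)) (k(D) = 4/7 + ((-6 - 10/7)/(D + 4))/7 = 4/7 + (-52/(7*(4 + D)))/7 = 4/7 - 52/(49*(4 + D)))
a(K, S) = 2*K/(-3/2 + S) (a(K, S) = (K + K)/(S - 3/2) = (2*K)/(-3/2 + S) = 2*K/(-3/2 + S))
(105 + k(3))*a(-12, -4) = (105 + 4*(15 + 7*3)/(49*(4 + 3)))*(4*(-12)/(-3 + 2*(-4))) = (105 + (4/49)*(15 + 21)/7)*(4*(-12)/(-3 - 8)) = (105 + (4/49)*(⅐)*36)*(4*(-12)/(-11)) = (105 + 144/343)*(4*(-12)*(-1/11)) = (36159/343)*(48/11) = 1735632/3773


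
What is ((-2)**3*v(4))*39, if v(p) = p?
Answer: -1248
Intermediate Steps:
((-2)**3*v(4))*39 = ((-2)**3*4)*39 = -8*4*39 = -32*39 = -1248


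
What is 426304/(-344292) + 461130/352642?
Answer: 1053834349/15176477433 ≈ 0.069439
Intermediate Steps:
426304/(-344292) + 461130/352642 = 426304*(-1/344292) + 461130*(1/352642) = -106576/86073 + 230565/176321 = 1053834349/15176477433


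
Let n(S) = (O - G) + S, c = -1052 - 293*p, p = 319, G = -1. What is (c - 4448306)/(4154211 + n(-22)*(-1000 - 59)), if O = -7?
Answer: -1514275/1394621 ≈ -1.0858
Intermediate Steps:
c = -94519 (c = -1052 - 293*319 = -1052 - 93467 = -94519)
n(S) = -6 + S (n(S) = (-7 - 1*(-1)) + S = (-7 + 1) + S = -6 + S)
(c - 4448306)/(4154211 + n(-22)*(-1000 - 59)) = (-94519 - 4448306)/(4154211 + (-6 - 22)*(-1000 - 59)) = -4542825/(4154211 - 28*(-1059)) = -4542825/(4154211 + 29652) = -4542825/4183863 = -4542825*1/4183863 = -1514275/1394621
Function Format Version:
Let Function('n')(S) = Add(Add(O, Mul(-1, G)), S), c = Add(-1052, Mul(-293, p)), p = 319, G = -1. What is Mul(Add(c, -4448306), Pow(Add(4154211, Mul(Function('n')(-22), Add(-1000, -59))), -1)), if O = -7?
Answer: Rational(-1514275, 1394621) ≈ -1.0858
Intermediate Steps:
c = -94519 (c = Add(-1052, Mul(-293, 319)) = Add(-1052, -93467) = -94519)
Function('n')(S) = Add(-6, S) (Function('n')(S) = Add(Add(-7, Mul(-1, -1)), S) = Add(Add(-7, 1), S) = Add(-6, S))
Mul(Add(c, -4448306), Pow(Add(4154211, Mul(Function('n')(-22), Add(-1000, -59))), -1)) = Mul(Add(-94519, -4448306), Pow(Add(4154211, Mul(Add(-6, -22), Add(-1000, -59))), -1)) = Mul(-4542825, Pow(Add(4154211, Mul(-28, -1059)), -1)) = Mul(-4542825, Pow(Add(4154211, 29652), -1)) = Mul(-4542825, Pow(4183863, -1)) = Mul(-4542825, Rational(1, 4183863)) = Rational(-1514275, 1394621)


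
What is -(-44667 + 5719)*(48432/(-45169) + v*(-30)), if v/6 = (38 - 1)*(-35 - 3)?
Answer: 445227132683424/45169 ≈ 9.8569e+9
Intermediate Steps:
v = -8436 (v = 6*((38 - 1)*(-35 - 3)) = 6*(37*(-38)) = 6*(-1406) = -8436)
-(-44667 + 5719)*(48432/(-45169) + v*(-30)) = -(-44667 + 5719)*(48432/(-45169) - 8436*(-30)) = -(-38948)*(48432*(-1/45169) + 253080) = -(-38948)*(-48432/45169 + 253080) = -(-38948)*11431322088/45169 = -1*(-445227132683424/45169) = 445227132683424/45169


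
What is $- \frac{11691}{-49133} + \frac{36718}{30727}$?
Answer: $\frac{2163294851}{1509709691} \approx 1.4329$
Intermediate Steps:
$- \frac{11691}{-49133} + \frac{36718}{30727} = \left(-11691\right) \left(- \frac{1}{49133}\right) + 36718 \cdot \frac{1}{30727} = \frac{11691}{49133} + \frac{36718}{30727} = \frac{2163294851}{1509709691}$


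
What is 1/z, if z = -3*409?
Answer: -1/1227 ≈ -0.00081500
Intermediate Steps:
z = -1227
1/z = 1/(-1227) = -1/1227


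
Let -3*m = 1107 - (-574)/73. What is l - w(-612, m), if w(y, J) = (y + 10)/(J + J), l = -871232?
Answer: -70905282239/81385 ≈ -8.7123e+5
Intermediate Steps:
m = -81385/219 (m = -(1107 - (-574)/73)/3 = -(1107 - 1*(-574/73))/3 = -(1107 + 574/73)/3 = -1/3*81385/73 = -81385/219 ≈ -371.62)
w(y, J) = (10 + y)/(2*J) (w(y, J) = (10 + y)/((2*J)) = (10 + y)*(1/(2*J)) = (10 + y)/(2*J))
l - w(-612, m) = -871232 - (10 - 612)/(2*(-81385/219)) = -871232 - (-219)*(-602)/(2*81385) = -871232 - 1*65919/81385 = -871232 - 65919/81385 = -70905282239/81385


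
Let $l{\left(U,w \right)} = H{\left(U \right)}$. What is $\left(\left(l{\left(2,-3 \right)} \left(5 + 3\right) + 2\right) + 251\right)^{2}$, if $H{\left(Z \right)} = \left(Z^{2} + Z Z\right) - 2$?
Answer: $90601$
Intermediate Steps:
$H{\left(Z \right)} = -2 + 2 Z^{2}$ ($H{\left(Z \right)} = \left(Z^{2} + Z^{2}\right) - 2 = 2 Z^{2} - 2 = -2 + 2 Z^{2}$)
$l{\left(U,w \right)} = -2 + 2 U^{2}$
$\left(\left(l{\left(2,-3 \right)} \left(5 + 3\right) + 2\right) + 251\right)^{2} = \left(\left(\left(-2 + 2 \cdot 2^{2}\right) \left(5 + 3\right) + 2\right) + 251\right)^{2} = \left(\left(\left(-2 + 2 \cdot 4\right) 8 + 2\right) + 251\right)^{2} = \left(\left(\left(-2 + 8\right) 8 + 2\right) + 251\right)^{2} = \left(\left(6 \cdot 8 + 2\right) + 251\right)^{2} = \left(\left(48 + 2\right) + 251\right)^{2} = \left(50 + 251\right)^{2} = 301^{2} = 90601$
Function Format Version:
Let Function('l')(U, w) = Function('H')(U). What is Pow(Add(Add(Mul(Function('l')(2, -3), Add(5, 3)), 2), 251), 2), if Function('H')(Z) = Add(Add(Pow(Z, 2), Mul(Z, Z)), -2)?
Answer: 90601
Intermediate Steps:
Function('H')(Z) = Add(-2, Mul(2, Pow(Z, 2))) (Function('H')(Z) = Add(Add(Pow(Z, 2), Pow(Z, 2)), -2) = Add(Mul(2, Pow(Z, 2)), -2) = Add(-2, Mul(2, Pow(Z, 2))))
Function('l')(U, w) = Add(-2, Mul(2, Pow(U, 2)))
Pow(Add(Add(Mul(Function('l')(2, -3), Add(5, 3)), 2), 251), 2) = Pow(Add(Add(Mul(Add(-2, Mul(2, Pow(2, 2))), Add(5, 3)), 2), 251), 2) = Pow(Add(Add(Mul(Add(-2, Mul(2, 4)), 8), 2), 251), 2) = Pow(Add(Add(Mul(Add(-2, 8), 8), 2), 251), 2) = Pow(Add(Add(Mul(6, 8), 2), 251), 2) = Pow(Add(Add(48, 2), 251), 2) = Pow(Add(50, 251), 2) = Pow(301, 2) = 90601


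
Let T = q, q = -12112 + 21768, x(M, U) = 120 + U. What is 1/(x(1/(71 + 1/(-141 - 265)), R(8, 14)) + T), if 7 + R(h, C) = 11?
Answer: 1/9780 ≈ 0.00010225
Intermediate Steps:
R(h, C) = 4 (R(h, C) = -7 + 11 = 4)
q = 9656
T = 9656
1/(x(1/(71 + 1/(-141 - 265)), R(8, 14)) + T) = 1/((120 + 4) + 9656) = 1/(124 + 9656) = 1/9780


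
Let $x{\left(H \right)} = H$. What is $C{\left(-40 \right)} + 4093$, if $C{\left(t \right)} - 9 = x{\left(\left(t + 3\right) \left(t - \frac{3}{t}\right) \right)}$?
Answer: $\frac{223169}{40} \approx 5579.2$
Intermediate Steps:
$C{\left(t \right)} = 9 + \left(3 + t\right) \left(t - \frac{3}{t}\right)$ ($C{\left(t \right)} = 9 + \left(t + 3\right) \left(t - \frac{3}{t}\right) = 9 + \left(3 + t\right) \left(t - \frac{3}{t}\right)$)
$C{\left(-40 \right)} + 4093 = \left(6 + \left(-40\right)^{2} - \frac{9}{-40} + 3 \left(-40\right)\right) + 4093 = \left(6 + 1600 - - \frac{9}{40} - 120\right) + 4093 = \left(6 + 1600 + \frac{9}{40} - 120\right) + 4093 = \frac{59449}{40} + 4093 = \frac{223169}{40}$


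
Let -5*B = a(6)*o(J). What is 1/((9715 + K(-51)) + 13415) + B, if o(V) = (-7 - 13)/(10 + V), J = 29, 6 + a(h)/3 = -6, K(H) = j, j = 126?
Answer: -1116275/302328 ≈ -3.6923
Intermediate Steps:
K(H) = 126
a(h) = -36 (a(h) = -18 + 3*(-6) = -18 - 18 = -36)
o(V) = -20/(10 + V)
B = -48/13 (B = -(-36)*(-20/(10 + 29))/5 = -(-36)*(-20/39)/5 = -(-36)*(-20*1/39)/5 = -(-36)*(-20)/(5*39) = -⅕*240/13 = -48/13 ≈ -3.6923)
1/((9715 + K(-51)) + 13415) + B = 1/((9715 + 126) + 13415) - 48/13 = 1/(9841 + 13415) - 48/13 = 1/23256 - 48/13 = -1116275/302328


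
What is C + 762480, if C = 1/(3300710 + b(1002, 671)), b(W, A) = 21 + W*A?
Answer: 3029388701041/3973073 ≈ 7.6248e+5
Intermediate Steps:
b(W, A) = 21 + A*W
C = 1/3973073 (C = 1/(3300710 + (21 + 671*1002)) = 1/(3300710 + (21 + 672342)) = 1/(3300710 + 672363) = 1/3973073 ≈ 2.5169e-7)
C + 762480 = 1/3973073 + 762480 = 3029388701041/3973073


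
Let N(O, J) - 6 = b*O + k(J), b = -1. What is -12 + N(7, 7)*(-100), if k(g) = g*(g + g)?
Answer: -9712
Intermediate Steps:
k(g) = 2*g² (k(g) = g*(2*g) = 2*g²)
N(O, J) = 6 - O + 2*J² (N(O, J) = 6 + (-O + 2*J²) = 6 - O + 2*J²)
-12 + N(7, 7)*(-100) = -12 + (6 - 1*7 + 2*7²)*(-100) = -12 + (6 - 7 + 2*49)*(-100) = -12 + (6 - 7 + 98)*(-100) = -12 + 97*(-100) = -12 - 9700 = -9712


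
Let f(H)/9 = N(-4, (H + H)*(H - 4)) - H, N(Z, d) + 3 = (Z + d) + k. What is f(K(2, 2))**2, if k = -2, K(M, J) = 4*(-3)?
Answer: 12131289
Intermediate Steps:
K(M, J) = -12
N(Z, d) = -5 + Z + d (N(Z, d) = -3 + ((Z + d) - 2) = -3 + (-2 + Z + d) = -5 + Z + d)
f(H) = -81 - 9*H + 18*H*(-4 + H) (f(H) = 9*((-5 - 4 + (H + H)*(H - 4)) - H) = 9*((-5 - 4 + (2*H)*(-4 + H)) - H) = 9*((-5 - 4 + 2*H*(-4 + H)) - H) = 9*((-9 + 2*H*(-4 + H)) - H) = 9*(-9 - H + 2*H*(-4 + H)) = -81 - 9*H + 18*H*(-4 + H))
f(K(2, 2))**2 = (-81 - 81*(-12) + 18*(-12)**2)**2 = (-81 + 972 + 18*144)**2 = (-81 + 972 + 2592)**2 = 3483**2 = 12131289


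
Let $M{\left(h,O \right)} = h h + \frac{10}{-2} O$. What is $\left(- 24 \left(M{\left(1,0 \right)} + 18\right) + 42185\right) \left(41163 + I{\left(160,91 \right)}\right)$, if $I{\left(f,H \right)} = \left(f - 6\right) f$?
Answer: $2745893387$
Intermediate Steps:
$I{\left(f,H \right)} = f \left(-6 + f\right)$ ($I{\left(f,H \right)} = \left(-6 + f\right) f = f \left(-6 + f\right)$)
$M{\left(h,O \right)} = h^{2} - 5 O$ ($M{\left(h,O \right)} = h^{2} + 10 \left(- \frac{1}{2}\right) O = h^{2} - 5 O$)
$\left(- 24 \left(M{\left(1,0 \right)} + 18\right) + 42185\right) \left(41163 + I{\left(160,91 \right)}\right) = \left(- 24 \left(\left(1^{2} - 0\right) + 18\right) + 42185\right) \left(41163 + 160 \left(-6 + 160\right)\right) = \left(- 24 \left(\left(1 + 0\right) + 18\right) + 42185\right) \left(41163 + 160 \cdot 154\right) = \left(- 24 \left(1 + 18\right) + 42185\right) \left(41163 + 24640\right) = \left(\left(-24\right) 19 + 42185\right) 65803 = \left(-456 + 42185\right) 65803 = 41729 \cdot 65803 = 2745893387$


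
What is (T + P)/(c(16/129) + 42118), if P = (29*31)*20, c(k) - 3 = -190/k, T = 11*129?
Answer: 155192/324713 ≈ 0.47794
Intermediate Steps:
T = 1419
c(k) = 3 - 190/k
P = 17980 (P = 899*20 = 17980)
(T + P)/(c(16/129) + 42118) = (1419 + 17980)/((3 - 190/(16/129)) + 42118) = 19399/((3 - 190/(16*(1/129))) + 42118) = 19399/((3 - 190/16/129) + 42118) = 19399/((3 - 190*129/16) + 42118) = 19399/((3 - 12255/8) + 42118) = 19399/(-12231/8 + 42118) = 19399/(324713/8) = 19399*(8/324713) = 155192/324713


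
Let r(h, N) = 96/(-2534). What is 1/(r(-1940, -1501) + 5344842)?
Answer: 1267/6771914766 ≈ 1.8710e-7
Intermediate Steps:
r(h, N) = -48/1267 (r(h, N) = 96*(-1/2534) = -48/1267)
1/(r(-1940, -1501) + 5344842) = 1/(-48/1267 + 5344842) = 1/(6771914766/1267) = 1267/6771914766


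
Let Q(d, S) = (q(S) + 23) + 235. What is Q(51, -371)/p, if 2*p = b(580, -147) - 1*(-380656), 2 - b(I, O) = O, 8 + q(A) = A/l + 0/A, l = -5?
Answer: 3242/1904025 ≈ 0.0017027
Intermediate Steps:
q(A) = -8 - A/5 (q(A) = -8 + (A/(-5) + 0/A) = -8 + (A*(-⅕) + 0) = -8 + (-A/5 + 0) = -8 - A/5)
b(I, O) = 2 - O
Q(d, S) = 250 - S/5 (Q(d, S) = ((-8 - S/5) + 23) + 235 = (15 - S/5) + 235 = 250 - S/5)
p = 380805/2 (p = ((2 - 1*(-147)) - 1*(-380656))/2 = ((2 + 147) + 380656)/2 = (149 + 380656)/2 = (½)*380805 = 380805/2 ≈ 1.9040e+5)
Q(51, -371)/p = (250 - ⅕*(-371))/(380805/2) = (250 + 371/5)*(2/380805) = (1621/5)*(2/380805) = 3242/1904025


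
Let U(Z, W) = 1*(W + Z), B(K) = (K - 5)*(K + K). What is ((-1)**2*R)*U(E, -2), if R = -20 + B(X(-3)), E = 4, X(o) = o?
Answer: 56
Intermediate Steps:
B(K) = 2*K*(-5 + K) (B(K) = (-5 + K)*(2*K) = 2*K*(-5 + K))
U(Z, W) = W + Z
R = 28 (R = -20 + 2*(-3)*(-5 - 3) = -20 + 2*(-3)*(-8) = -20 + 48 = 28)
((-1)**2*R)*U(E, -2) = ((-1)**2*28)*(-2 + 4) = (1*28)*2 = 28*2 = 56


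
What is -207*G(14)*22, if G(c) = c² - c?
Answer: -828828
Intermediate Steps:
-207*G(14)*22 = -2898*(-1 + 14)*22 = -2898*13*22 = -207*182*22 = -37674*22 = -828828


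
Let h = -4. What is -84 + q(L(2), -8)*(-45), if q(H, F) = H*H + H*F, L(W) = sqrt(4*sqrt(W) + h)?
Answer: 96 - 180*sqrt(2) + 720*sqrt(-1 + sqrt(2)) ≈ 304.83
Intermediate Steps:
L(W) = sqrt(-4 + 4*sqrt(W)) (L(W) = sqrt(4*sqrt(W) - 4) = sqrt(-4 + 4*sqrt(W)))
q(H, F) = H**2 + F*H
-84 + q(L(2), -8)*(-45) = -84 + ((2*sqrt(-1 + sqrt(2)))*(-8 + 2*sqrt(-1 + sqrt(2))))*(-45) = -84 + (2*sqrt(-1 + sqrt(2))*(-8 + 2*sqrt(-1 + sqrt(2))))*(-45) = -84 - 90*sqrt(-1 + sqrt(2))*(-8 + 2*sqrt(-1 + sqrt(2)))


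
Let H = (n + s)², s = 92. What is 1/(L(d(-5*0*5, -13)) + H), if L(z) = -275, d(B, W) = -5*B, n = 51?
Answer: 1/20174 ≈ 4.9569e-5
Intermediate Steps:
H = 20449 (H = (51 + 92)² = 143² = 20449)
1/(L(d(-5*0*5, -13)) + H) = 1/(-275 + 20449) = 1/20174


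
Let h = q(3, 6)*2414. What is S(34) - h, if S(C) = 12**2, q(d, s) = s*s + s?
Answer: -101244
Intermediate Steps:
q(d, s) = s + s**2 (q(d, s) = s**2 + s = s + s**2)
S(C) = 144
h = 101388 (h = (6*(1 + 6))*2414 = (6*7)*2414 = 42*2414 = 101388)
S(34) - h = 144 - 1*101388 = 144 - 101388 = -101244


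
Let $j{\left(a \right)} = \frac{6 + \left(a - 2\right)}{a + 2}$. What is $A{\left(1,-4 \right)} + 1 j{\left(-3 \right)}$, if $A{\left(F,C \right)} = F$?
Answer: $0$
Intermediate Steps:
$j{\left(a \right)} = \frac{4 + a}{2 + a}$ ($j{\left(a \right)} = \frac{6 + \left(-2 + a\right)}{2 + a} = \frac{4 + a}{2 + a}$)
$A{\left(1,-4 \right)} + 1 j{\left(-3 \right)} = 1 + 1 \frac{4 - 3}{2 - 3} = 1 + 1 \frac{1}{-1} \cdot 1 = 1 + 1 \left(\left(-1\right) 1\right) = 1 + 1 \left(-1\right) = 1 - 1 = 0$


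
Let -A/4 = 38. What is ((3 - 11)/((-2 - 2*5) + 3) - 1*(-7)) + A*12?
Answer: -16345/9 ≈ -1816.1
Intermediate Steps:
A = -152 (A = -4*38 = -152)
((3 - 11)/((-2 - 2*5) + 3) - 1*(-7)) + A*12 = ((3 - 11)/((-2 - 2*5) + 3) - 1*(-7)) - 152*12 = (-8/((-2 - 10) + 3) + 7) - 1824 = (-8/(-12 + 3) + 7) - 1824 = (-8/(-9) + 7) - 1824 = (-8*(-⅑) + 7) - 1824 = (8/9 + 7) - 1824 = 71/9 - 1824 = -16345/9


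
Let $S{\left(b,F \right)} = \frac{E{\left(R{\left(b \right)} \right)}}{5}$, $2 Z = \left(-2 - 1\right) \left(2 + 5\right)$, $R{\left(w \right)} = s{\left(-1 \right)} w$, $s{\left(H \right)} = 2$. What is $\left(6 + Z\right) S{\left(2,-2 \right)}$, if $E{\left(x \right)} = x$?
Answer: $- \frac{18}{5} \approx -3.6$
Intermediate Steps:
$R{\left(w \right)} = 2 w$
$Z = - \frac{21}{2}$ ($Z = \frac{\left(-2 - 1\right) \left(2 + 5\right)}{2} = \frac{\left(-3\right) 7}{2} = \frac{1}{2} \left(-21\right) = - \frac{21}{2} \approx -10.5$)
$S{\left(b,F \right)} = \frac{2 b}{5}$
$\left(6 + Z\right) S{\left(2,-2 \right)} = \left(6 - \frac{21}{2}\right) \frac{2}{5} \cdot 2 = \left(- \frac{9}{2}\right) \frac{4}{5} = - \frac{18}{5}$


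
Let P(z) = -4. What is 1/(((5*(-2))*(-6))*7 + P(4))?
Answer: 1/416 ≈ 0.0024038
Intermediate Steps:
1/(((5*(-2))*(-6))*7 + P(4)) = 1/(((5*(-2))*(-6))*7 - 4) = 1/(-10*(-6)*7 - 4) = 1/(60*7 - 4) = 1/(420 - 4) = 1/416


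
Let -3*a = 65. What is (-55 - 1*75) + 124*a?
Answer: -8450/3 ≈ -2816.7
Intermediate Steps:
a = -65/3 (a = -⅓*65 = -65/3 ≈ -21.667)
(-55 - 1*75) + 124*a = (-55 - 1*75) + 124*(-65/3) = (-55 - 75) - 8060/3 = -130 - 8060/3 = -8450/3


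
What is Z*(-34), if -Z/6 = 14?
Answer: 2856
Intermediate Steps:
Z = -84 (Z = -6*14 = -84)
Z*(-34) = -84*(-34) = 2856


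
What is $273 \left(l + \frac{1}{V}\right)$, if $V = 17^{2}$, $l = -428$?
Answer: $- \frac{33767643}{289} \approx -1.1684 \cdot 10^{5}$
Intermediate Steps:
$V = 289$
$273 \left(l + \frac{1}{V}\right) = 273 \left(-428 + \frac{1}{289}\right) = 273 \left(- \frac{123691}{289}\right) = - \frac{33767643}{289}$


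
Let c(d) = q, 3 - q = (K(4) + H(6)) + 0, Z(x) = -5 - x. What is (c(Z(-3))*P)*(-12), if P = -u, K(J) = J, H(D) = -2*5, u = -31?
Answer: -3348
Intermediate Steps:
H(D) = -10
q = 9 (q = 3 - ((4 - 10) + 0) = 3 - (-6 + 0) = 3 - 1*(-6) = 3 + 6 = 9)
P = 31 (P = -1*(-31) = 31)
c(d) = 9
(c(Z(-3))*P)*(-12) = (9*31)*(-12) = 279*(-12) = -3348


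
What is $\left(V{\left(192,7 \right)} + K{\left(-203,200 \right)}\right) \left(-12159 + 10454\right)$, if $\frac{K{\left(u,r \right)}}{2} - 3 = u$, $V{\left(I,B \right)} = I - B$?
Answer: $366575$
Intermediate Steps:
$K{\left(u,r \right)} = 6 + 2 u$
$\left(V{\left(192,7 \right)} + K{\left(-203,200 \right)}\right) \left(-12159 + 10454\right) = \left(\left(192 - 7\right) + \left(6 + 2 \left(-203\right)\right)\right) \left(-12159 + 10454\right) = \left(\left(192 - 7\right) + \left(6 - 406\right)\right) \left(-1705\right) = \left(185 - 400\right) \left(-1705\right) = \left(-215\right) \left(-1705\right) = 366575$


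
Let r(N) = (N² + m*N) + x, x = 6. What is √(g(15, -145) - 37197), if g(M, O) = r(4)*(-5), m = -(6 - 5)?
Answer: 3*I*√4143 ≈ 193.1*I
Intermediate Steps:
m = -1 (m = -1*1 = -1)
r(N) = 6 + N² - N (r(N) = (N² - N) + 6 = 6 + N² - N)
g(M, O) = -90 (g(M, O) = (6 + 4² - 1*4)*(-5) = (6 + 16 - 4)*(-5) = 18*(-5) = -90)
√(g(15, -145) - 37197) = √(-90 - 37197) = √(-37287) = 3*I*√4143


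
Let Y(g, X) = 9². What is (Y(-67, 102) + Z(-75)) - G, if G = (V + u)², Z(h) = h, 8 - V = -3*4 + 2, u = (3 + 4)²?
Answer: -4483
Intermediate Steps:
u = 49 (u = 7² = 49)
V = 18 (V = 8 - (-3*4 + 2) = 8 - (-12 + 2) = 8 - 1*(-10) = 8 + 10 = 18)
Y(g, X) = 81
G = 4489 (G = (18 + 49)² = 67² = 4489)
(Y(-67, 102) + Z(-75)) - G = (81 - 75) - 1*4489 = 6 - 4489 = -4483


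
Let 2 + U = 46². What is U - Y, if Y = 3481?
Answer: -1367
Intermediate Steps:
U = 2114 (U = -2 + 46² = -2 + 2116 = 2114)
U - Y = 2114 - 1*3481 = 2114 - 3481 = -1367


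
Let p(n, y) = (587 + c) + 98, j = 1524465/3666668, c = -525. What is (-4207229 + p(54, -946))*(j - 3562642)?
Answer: 54957042863937511979/3666668 ≈ 1.4988e+13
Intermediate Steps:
j = 1524465/3666668 (j = 1524465*(1/3666668) = 1524465/3666668 ≈ 0.41576)
p(n, y) = 160 (p(n, y) = (587 - 525) + 98 = 62 + 98 = 160)
(-4207229 + p(54, -946))*(j - 3562642) = (-4207229 + 160)*(1524465/3666668 - 3562642) = -4207069*(-13063023892391/3666668) = 54957042863937511979/3666668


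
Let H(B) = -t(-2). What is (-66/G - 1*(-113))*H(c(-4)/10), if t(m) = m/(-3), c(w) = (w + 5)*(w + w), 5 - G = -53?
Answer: -6488/87 ≈ -74.575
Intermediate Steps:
G = 58 (G = 5 - 1*(-53) = 5 + 53 = 58)
c(w) = 2*w*(5 + w) (c(w) = (5 + w)*(2*w) = 2*w*(5 + w))
t(m) = -m/3 (t(m) = m*(-1/3) = -m/3)
H(B) = -2/3 (H(B) = -(-1)*(-2)/3 = -1*2/3 = -2/3)
(-66/G - 1*(-113))*H(c(-4)/10) = (-66/58 - 1*(-113))*(-2/3) = (-66*1/58 + 113)*(-2/3) = (-33/29 + 113)*(-2/3) = (3244/29)*(-2/3) = -6488/87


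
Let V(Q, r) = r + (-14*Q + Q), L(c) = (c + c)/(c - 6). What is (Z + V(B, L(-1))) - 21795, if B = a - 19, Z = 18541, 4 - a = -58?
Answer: -26689/7 ≈ -3812.7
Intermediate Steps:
a = 62 (a = 4 - 1*(-58) = 4 + 58 = 62)
B = 43 (B = 62 - 19 = 43)
L(c) = 2*c/(-6 + c) (L(c) = (2*c)/(-6 + c) = 2*c/(-6 + c))
V(Q, r) = r - 13*Q
(Z + V(B, L(-1))) - 21795 = (18541 + (2*(-1)/(-6 - 1) - 13*43)) - 21795 = (18541 + (2*(-1)/(-7) - 559)) - 21795 = (18541 + (2*(-1)*(-⅐) - 559)) - 21795 = (18541 + (2/7 - 559)) - 21795 = (18541 - 3911/7) - 21795 = 125876/7 - 21795 = -26689/7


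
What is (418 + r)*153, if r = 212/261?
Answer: 1858270/29 ≈ 64078.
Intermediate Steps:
r = 212/261 (r = 212*(1/261) = 212/261 ≈ 0.81226)
(418 + r)*153 = (418 + 212/261)*153 = (109310/261)*153 = 1858270/29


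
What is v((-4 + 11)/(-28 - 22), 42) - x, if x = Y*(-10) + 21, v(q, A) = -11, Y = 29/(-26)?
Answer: -561/13 ≈ -43.154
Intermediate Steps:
Y = -29/26 (Y = 29*(-1/26) = -29/26 ≈ -1.1154)
x = 418/13 (x = -29/26*(-10) + 21 = 145/13 + 21 = 418/13 ≈ 32.154)
v((-4 + 11)/(-28 - 22), 42) - x = -11 - 1*418/13 = -11 - 418/13 = -561/13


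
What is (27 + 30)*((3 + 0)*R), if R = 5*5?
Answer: 4275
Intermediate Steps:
R = 25
(27 + 30)*((3 + 0)*R) = (27 + 30)*((3 + 0)*25) = 57*(3*25) = 57*75 = 4275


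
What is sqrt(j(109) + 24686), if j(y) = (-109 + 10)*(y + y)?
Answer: 4*sqrt(194) ≈ 55.714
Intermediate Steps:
j(y) = -198*y
sqrt(j(109) + 24686) = sqrt(-198*109 + 24686) = sqrt(-21582 + 24686) = sqrt(3104) = 4*sqrt(194)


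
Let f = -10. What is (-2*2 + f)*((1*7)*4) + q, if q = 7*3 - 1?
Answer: -372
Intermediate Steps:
q = 20 (q = 21 - 1 = 20)
(-2*2 + f)*((1*7)*4) + q = (-2*2 - 10)*((1*7)*4) + 20 = (-4 - 10)*(7*4) + 20 = -14*28 + 20 = -392 + 20 = -372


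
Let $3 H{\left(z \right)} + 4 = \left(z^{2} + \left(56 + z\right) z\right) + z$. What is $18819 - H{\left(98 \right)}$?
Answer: $\frac{31667}{3} \approx 10556.0$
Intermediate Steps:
$H{\left(z \right)} = - \frac{4}{3} + \frac{z}{3} + \frac{z^{2}}{3} + \frac{z \left(56 + z\right)}{3}$ ($H{\left(z \right)} = - \frac{4}{3} + \frac{\left(z^{2} + \left(56 + z\right) z\right) + z}{3} = - \frac{4}{3} + \frac{\left(z^{2} + z \left(56 + z\right)\right) + z}{3} = - \frac{4}{3} + \frac{z + z^{2} + z \left(56 + z\right)}{3} = - \frac{4}{3} + \left(\frac{z}{3} + \frac{z^{2}}{3} + \frac{z \left(56 + z\right)}{3}\right) = - \frac{4}{3} + \frac{z}{3} + \frac{z^{2}}{3} + \frac{z \left(56 + z\right)}{3}$)
$18819 - H{\left(98 \right)} = 18819 - \left(- \frac{4}{3} + 19 \cdot 98 + \frac{2 \cdot 98^{2}}{3}\right) = 18819 - \left(- \frac{4}{3} + 1862 + \frac{2}{3} \cdot 9604\right) = 18819 - \left(- \frac{4}{3} + 1862 + \frac{19208}{3}\right) = 18819 - \frac{24790}{3} = \frac{31667}{3}$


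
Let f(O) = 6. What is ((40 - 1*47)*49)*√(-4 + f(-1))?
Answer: -343*√2 ≈ -485.08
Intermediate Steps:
((40 - 1*47)*49)*√(-4 + f(-1)) = ((40 - 1*47)*49)*√(-4 + 6) = ((40 - 47)*49)*√2 = (-7*49)*√2 = -343*√2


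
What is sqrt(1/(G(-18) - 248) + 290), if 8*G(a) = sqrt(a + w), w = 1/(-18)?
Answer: sqrt(2)*sqrt((1726056 - 725*I*sqrt(26))/(11904 - 5*I*sqrt(26))) ≈ 17.029 - 2.5356e-7*I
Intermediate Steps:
w = -1/18 ≈ -0.055556
G(a) = sqrt(-1/18 + a)/8 (G(a) = sqrt(a - 1/18)/8 = sqrt(-1/18 + a)/8)
sqrt(1/(G(-18) - 248) + 290) = sqrt(1/(sqrt(-2 + 36*(-18))/48 - 248) + 290) = sqrt(1/(sqrt(-2 - 648)/48 - 248) + 290) = sqrt(1/(sqrt(-650)/48 - 248) + 290) = sqrt(1/((5*I*sqrt(26))/48 - 248) + 290) = sqrt(1/(5*I*sqrt(26)/48 - 248) + 290) = sqrt(1/(-248 + 5*I*sqrt(26)/48) + 290) = sqrt(290 + 1/(-248 + 5*I*sqrt(26)/48))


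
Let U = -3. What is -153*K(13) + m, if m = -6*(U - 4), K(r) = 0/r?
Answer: 42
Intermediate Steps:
K(r) = 0
m = 42 (m = -6*(-3 - 4) = -6*(-7) = 42)
-153*K(13) + m = -153*0 + 42 = 0 + 42 = 42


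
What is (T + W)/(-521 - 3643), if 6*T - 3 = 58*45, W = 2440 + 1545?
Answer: -2947/2776 ≈ -1.0616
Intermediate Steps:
W = 3985
T = 871/2 (T = ½ + (58*45)/6 = ½ + (⅙)*2610 = ½ + 435 = 871/2 ≈ 435.50)
(T + W)/(-521 - 3643) = (871/2 + 3985)/(-521 - 3643) = (8841/2)/(-4164) = (8841/2)*(-1/4164) = -2947/2776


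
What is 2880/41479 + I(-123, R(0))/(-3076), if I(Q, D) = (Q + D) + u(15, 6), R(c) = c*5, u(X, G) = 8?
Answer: 13628965/127589404 ≈ 0.10682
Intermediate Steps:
R(c) = 5*c
I(Q, D) = 8 + D + Q (I(Q, D) = (Q + D) + 8 = (D + Q) + 8 = 8 + D + Q)
2880/41479 + I(-123, R(0))/(-3076) = 2880/41479 + (8 + 5*0 - 123)/(-3076) = 2880*(1/41479) + (8 + 0 - 123)*(-1/3076) = 2880/41479 - 115*(-1/3076) = 2880/41479 + 115/3076 = 13628965/127589404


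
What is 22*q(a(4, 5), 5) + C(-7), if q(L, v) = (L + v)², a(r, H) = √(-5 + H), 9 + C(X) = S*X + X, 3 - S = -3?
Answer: 492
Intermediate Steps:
S = 6 (S = 3 - 1*(-3) = 3 + 3 = 6)
C(X) = -9 + 7*X (C(X) = -9 + (6*X + X) = -9 + 7*X)
22*q(a(4, 5), 5) + C(-7) = 22*(√(-5 + 5) + 5)² + (-9 + 7*(-7)) = 22*(√0 + 5)² + (-9 - 49) = 22*(0 + 5)² - 58 = 22*5² - 58 = 22*25 - 58 = 550 - 58 = 492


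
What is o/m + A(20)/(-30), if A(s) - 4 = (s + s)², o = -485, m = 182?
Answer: -153239/2730 ≈ -56.131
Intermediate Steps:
A(s) = 4 + 4*s² (A(s) = 4 + (s + s)² = 4 + (2*s)² = 4 + 4*s²)
o/m + A(20)/(-30) = -485/182 + (4 + 4*20²)/(-30) = -485*1/182 + (4 + 4*400)*(-1/30) = -485/182 + (4 + 1600)*(-1/30) = -485/182 + 1604*(-1/30) = -485/182 - 802/15 = -153239/2730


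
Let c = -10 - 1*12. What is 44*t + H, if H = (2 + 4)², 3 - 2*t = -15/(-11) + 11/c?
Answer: 83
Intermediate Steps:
c = -22 (c = -10 - 12 = -22)
t = 47/44 (t = 3/2 - (-15/(-11) + 11/(-22))/2 = 3/2 - (-15*(-1/11) + 11*(-1/22))/2 = 3/2 - (15/11 - ½)/2 = 3/2 - ½*19/22 = 3/2 - 19/44 = 47/44 ≈ 1.0682)
H = 36 (H = 6² = 36)
44*t + H = 44*(47/44) + 36 = 47 + 36 = 83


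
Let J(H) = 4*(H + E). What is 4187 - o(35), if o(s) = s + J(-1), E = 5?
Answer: 4136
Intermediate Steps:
J(H) = 20 + 4*H (J(H) = 4*(H + 5) = 4*(5 + H) = 20 + 4*H)
o(s) = 16 + s (o(s) = s + (20 + 4*(-1)) = s + (20 - 4) = s + 16 = 16 + s)
4187 - o(35) = 4187 - (16 + 35) = 4187 - 1*51 = 4187 - 51 = 4136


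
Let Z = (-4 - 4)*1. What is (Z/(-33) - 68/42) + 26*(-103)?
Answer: -206312/77 ≈ -2679.4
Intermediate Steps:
Z = -8 (Z = -8*1 = -8)
(Z/(-33) - 68/42) + 26*(-103) = (-8/(-33) - 68/42) + 26*(-103) = (-8*(-1/33) - 68*1/42) - 2678 = (8/33 - 34/21) - 2678 = -106/77 - 2678 = -206312/77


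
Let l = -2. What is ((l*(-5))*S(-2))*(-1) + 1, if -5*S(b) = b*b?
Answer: 9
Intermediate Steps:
S(b) = -b²/5 (S(b) = -b*b/5 = -b²/5)
((l*(-5))*S(-2))*(-1) + 1 = ((-2*(-5))*(-⅕*(-2)²))*(-1) + 1 = (10*(-⅕*4))*(-1) + 1 = (10*(-⅘))*(-1) + 1 = -8*(-1) + 1 = 8 + 1 = 9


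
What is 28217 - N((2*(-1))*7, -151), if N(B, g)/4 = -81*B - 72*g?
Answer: -19807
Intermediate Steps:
N(B, g) = -324*B - 288*g (N(B, g) = 4*(-81*B - 72*g) = -324*B - 288*g)
28217 - N((2*(-1))*7, -151) = 28217 - (-324*2*(-1)*7 - 288*(-151)) = 28217 - (-(-648)*7 + 43488) = 28217 - (-324*(-14) + 43488) = 28217 - (4536 + 43488) = 28217 - 1*48024 = 28217 - 48024 = -19807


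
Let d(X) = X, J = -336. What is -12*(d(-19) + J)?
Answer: 4260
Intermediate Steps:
-12*(d(-19) + J) = -12*(-19 - 336) = -12*(-355) = 4260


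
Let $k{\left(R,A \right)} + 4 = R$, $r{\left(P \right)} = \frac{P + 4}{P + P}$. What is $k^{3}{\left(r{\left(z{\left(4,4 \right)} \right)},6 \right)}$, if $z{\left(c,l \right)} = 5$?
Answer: $- \frac{29791}{1000} \approx -29.791$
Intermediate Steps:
$r{\left(P \right)} = \frac{4 + P}{2 P}$
$k{\left(R,A \right)} = -4 + R$
$k^{3}{\left(r{\left(z{\left(4,4 \right)} \right)},6 \right)} = \left(-4 + \frac{4 + 5}{2 \cdot 5}\right)^{3} = \left(-4 + \frac{1}{2} \cdot \frac{1}{5} \cdot 9\right)^{3} = \left(-4 + \frac{9}{10}\right)^{3} = \left(- \frac{31}{10}\right)^{3} = - \frac{29791}{1000}$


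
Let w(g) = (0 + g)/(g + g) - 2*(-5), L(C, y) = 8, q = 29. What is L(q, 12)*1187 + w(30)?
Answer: 19013/2 ≈ 9506.5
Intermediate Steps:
w(g) = 21/2 (w(g) = g/((2*g)) + 10 = g*(1/(2*g)) + 10 = ½ + 10 = 21/2)
L(q, 12)*1187 + w(30) = 8*1187 + 21/2 = 9496 + 21/2 = 19013/2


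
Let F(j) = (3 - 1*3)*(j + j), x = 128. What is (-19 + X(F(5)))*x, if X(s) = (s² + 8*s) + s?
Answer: -2432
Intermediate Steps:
F(j) = 0 (F(j) = (3 - 3)*(2*j) = 0*(2*j) = 0)
X(s) = s² + 9*s
(-19 + X(F(5)))*x = (-19 + 0*(9 + 0))*128 = (-19 + 0*9)*128 = (-19 + 0)*128 = -19*128 = -2432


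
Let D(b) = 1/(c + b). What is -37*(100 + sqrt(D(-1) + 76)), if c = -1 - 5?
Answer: -3700 - 111*sqrt(413)/7 ≈ -4022.3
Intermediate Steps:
c = -6
D(b) = 1/(-6 + b)
-37*(100 + sqrt(D(-1) + 76)) = -37*(100 + sqrt(1/(-6 - 1) + 76)) = -37*(100 + sqrt(1/(-7) + 76)) = -37*(100 + sqrt(-1/7 + 76)) = -37*(100 + sqrt(531/7)) = -37*(100 + 3*sqrt(413)/7) = -3700 - 111*sqrt(413)/7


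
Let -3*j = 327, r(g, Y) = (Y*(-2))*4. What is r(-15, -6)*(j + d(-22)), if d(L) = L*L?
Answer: 18000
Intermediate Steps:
r(g, Y) = -8*Y (r(g, Y) = -2*Y*4 = -8*Y)
d(L) = L²
j = -109 (j = -⅓*327 = -109)
r(-15, -6)*(j + d(-22)) = (-8*(-6))*(-109 + (-22)²) = 48*(-109 + 484) = 48*375 = 18000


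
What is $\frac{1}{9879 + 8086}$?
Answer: $\frac{1}{17965} \approx 5.5664 \cdot 10^{-5}$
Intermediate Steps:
$\frac{1}{9879 + 8086} = \frac{1}{17965}$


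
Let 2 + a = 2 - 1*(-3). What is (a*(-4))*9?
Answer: -108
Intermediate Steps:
a = 3 (a = -2 + (2 - 1*(-3)) = -2 + (2 + 3) = -2 + 5 = 3)
(a*(-4))*9 = (3*(-4))*9 = -12*9 = -108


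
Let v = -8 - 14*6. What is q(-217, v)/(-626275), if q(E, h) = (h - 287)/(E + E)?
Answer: -379/271803350 ≈ -1.3944e-6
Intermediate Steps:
v = -92 (v = -8 - 84 = -92)
q(E, h) = (-287 + h)/(2*E) (q(E, h) = (-287 + h)/((2*E)) = (-287 + h)*(1/(2*E)) = (-287 + h)/(2*E))
q(-217, v)/(-626275) = ((½)*(-287 - 92)/(-217))/(-626275) = ((½)*(-1/217)*(-379))*(-1/626275) = (379/434)*(-1/626275) = -379/271803350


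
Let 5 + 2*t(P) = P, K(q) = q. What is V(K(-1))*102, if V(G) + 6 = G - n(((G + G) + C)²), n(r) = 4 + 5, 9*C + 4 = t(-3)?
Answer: -1632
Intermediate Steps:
t(P) = -5/2 + P/2
C = -8/9 (C = -4/9 + (-5/2 + (½)*(-3))/9 = -4/9 + (-5/2 - 3/2)/9 = -4/9 + (⅑)*(-4) = -4/9 - 4/9 = -8/9 ≈ -0.88889)
n(r) = 9
V(G) = -15 + G (V(G) = -6 + (G - 1*9) = -6 + (G - 9) = -6 + (-9 + G) = -15 + G)
V(K(-1))*102 = (-15 - 1)*102 = -16*102 = -1632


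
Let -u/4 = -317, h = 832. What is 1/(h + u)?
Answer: 1/2100 ≈ 0.00047619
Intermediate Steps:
u = 1268 (u = -4*(-317) = 1268)
1/(h + u) = 1/(832 + 1268) = 1/2100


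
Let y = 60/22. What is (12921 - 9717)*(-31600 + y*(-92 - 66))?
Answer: -1128897360/11 ≈ -1.0263e+8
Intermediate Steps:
y = 30/11 (y = 60*(1/22) = 30/11 ≈ 2.7273)
(12921 - 9717)*(-31600 + y*(-92 - 66)) = (12921 - 9717)*(-31600 + 30*(-92 - 66)/11) = 3204*(-31600 + (30/11)*(-158)) = 3204*(-31600 - 4740/11) = 3204*(-352340/11) = -1128897360/11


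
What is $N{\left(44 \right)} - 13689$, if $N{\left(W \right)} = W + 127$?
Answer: $-13518$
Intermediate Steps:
$N{\left(W \right)} = 127 + W$
$N{\left(44 \right)} - 13689 = \left(127 + 44\right) - 13689 = 171 - 13689 = -13518$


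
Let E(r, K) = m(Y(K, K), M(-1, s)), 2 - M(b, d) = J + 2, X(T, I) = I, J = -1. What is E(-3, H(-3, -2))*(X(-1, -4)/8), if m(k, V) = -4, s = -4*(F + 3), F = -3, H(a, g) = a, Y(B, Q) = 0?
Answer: 2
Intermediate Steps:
s = 0 (s = -4*(-3 + 3) = -4*0 = 0)
M(b, d) = 1 (M(b, d) = 2 - (-1 + 2) = 2 - 1*1 = 2 - 1 = 1)
E(r, K) = -4
E(-3, H(-3, -2))*(X(-1, -4)/8) = -(-16)/8 = -4*(-½) = 2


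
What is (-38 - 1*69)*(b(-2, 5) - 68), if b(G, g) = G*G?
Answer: 6848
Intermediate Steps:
b(G, g) = G**2
(-38 - 1*69)*(b(-2, 5) - 68) = (-38 - 1*69)*((-2)**2 - 68) = (-38 - 69)*(4 - 68) = -107*(-64) = 6848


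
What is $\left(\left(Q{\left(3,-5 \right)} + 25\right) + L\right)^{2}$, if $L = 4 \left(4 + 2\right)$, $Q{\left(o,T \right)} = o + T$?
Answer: $2209$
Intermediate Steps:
$Q{\left(o,T \right)} = T + o$
$L = 24$ ($L = 4 \cdot 6 = 24$)
$\left(\left(Q{\left(3,-5 \right)} + 25\right) + L\right)^{2} = \left(\left(\left(-5 + 3\right) + 25\right) + 24\right)^{2} = \left(\left(-2 + 25\right) + 24\right)^{2} = \left(23 + 24\right)^{2} = 47^{2} = 2209$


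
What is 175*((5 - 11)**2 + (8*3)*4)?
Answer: 23100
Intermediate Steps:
175*((5 - 11)**2 + (8*3)*4) = 175*((-6)**2 + 24*4) = 175*(36 + 96) = 175*132 = 23100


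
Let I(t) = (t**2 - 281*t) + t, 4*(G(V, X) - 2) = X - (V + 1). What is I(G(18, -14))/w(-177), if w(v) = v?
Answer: -28625/2832 ≈ -10.108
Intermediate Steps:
G(V, X) = 7/4 - V/4 + X/4 (G(V, X) = 2 + (X - (V + 1))/4 = 2 + (X - (1 + V))/4 = 2 + (X + (-1 - V))/4 = 2 + (-1 + X - V)/4 = 2 + (-1/4 - V/4 + X/4) = 7/4 - V/4 + X/4)
I(t) = t**2 - 280*t
I(G(18, -14))/w(-177) = ((7/4 - 1/4*18 + (1/4)*(-14))*(-280 + (7/4 - 1/4*18 + (1/4)*(-14))))/(-177) = ((7/4 - 9/2 - 7/2)*(-280 + (7/4 - 9/2 - 7/2)))*(-1/177) = -25*(-280 - 25/4)/4*(-1/177) = -25/4*(-1145/4)*(-1/177) = (28625/16)*(-1/177) = -28625/2832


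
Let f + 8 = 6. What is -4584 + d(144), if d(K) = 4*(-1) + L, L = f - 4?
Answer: -4594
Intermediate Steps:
f = -2 (f = -8 + 6 = -2)
L = -6 (L = -2 - 4 = -6)
d(K) = -10 (d(K) = 4*(-1) - 6 = -4 - 6 = -10)
-4584 + d(144) = -4584 - 10 = -4594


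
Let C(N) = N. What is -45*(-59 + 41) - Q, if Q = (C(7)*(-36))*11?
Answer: 3582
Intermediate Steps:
Q = -2772 (Q = (7*(-36))*11 = -252*11 = -2772)
-45*(-59 + 41) - Q = -45*(-59 + 41) - 1*(-2772) = -45*(-18) + 2772 = 810 + 2772 = 3582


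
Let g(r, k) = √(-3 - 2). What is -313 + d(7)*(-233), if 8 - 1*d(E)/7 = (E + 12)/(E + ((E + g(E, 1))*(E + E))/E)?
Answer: 2*(-13361*√5 + 124796*I)/(-21*I + 2*√5) ≈ -11949.0 - 300.62*I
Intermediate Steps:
g(r, k) = I*√5 (g(r, k) = √(-5) = I*√5)
d(E) = 56 - 7*(12 + E)/(3*E + 2*I*√5) (d(E) = 56 - 7*(E + 12)/(E + ((E + I*√5)*(E + E))/E) = 56 - 7*(12 + E)/(E + ((E + I*√5)*(2*E))/E) = 56 - 7*(12 + E)/(E + (2*E*(E + I*√5))/E) = 56 - 7*(12 + E)/(E + (2*E + 2*I*√5)) = 56 - 7*(12 + E)/(3*E + 2*I*√5))
-313 + d(7)*(-233) = -313 + (7*(-12 + 23*7 + 16*I*√5)/(3*7 + 2*I*√5))*(-233) = -313 + (7*(-12 + 161 + 16*I*√5)/(21 + 2*I*√5))*(-233) = -313 + (7*(149 + 16*I*√5)/(21 + 2*I*√5))*(-233) = -313 - 1631*(149 + 16*I*√5)/(21 + 2*I*√5)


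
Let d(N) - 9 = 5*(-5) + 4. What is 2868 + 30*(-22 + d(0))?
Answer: 1848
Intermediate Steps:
d(N) = -12 (d(N) = 9 + (5*(-5) + 4) = 9 + (-25 + 4) = 9 - 21 = -12)
2868 + 30*(-22 + d(0)) = 2868 + 30*(-22 - 12) = 2868 + 30*(-34) = 2868 - 1020 = 1848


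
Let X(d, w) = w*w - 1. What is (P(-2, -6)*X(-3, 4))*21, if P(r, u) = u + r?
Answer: -2520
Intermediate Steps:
P(r, u) = r + u
X(d, w) = -1 + w² (X(d, w) = w² - 1 = -1 + w²)
(P(-2, -6)*X(-3, 4))*21 = ((-2 - 6)*(-1 + 4²))*21 = -8*(-1 + 16)*21 = -8*15*21 = -120*21 = -2520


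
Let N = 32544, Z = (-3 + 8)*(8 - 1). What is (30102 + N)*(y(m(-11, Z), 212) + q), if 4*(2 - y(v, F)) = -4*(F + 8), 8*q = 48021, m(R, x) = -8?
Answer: 1559791431/4 ≈ 3.8995e+8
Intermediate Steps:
Z = 35 (Z = 5*7 = 35)
q = 48021/8 (q = (1/8)*48021 = 48021/8 ≈ 6002.6)
y(v, F) = 10 + F (y(v, F) = 2 - (-1)*(F + 8) = 2 - (-1)*(8 + F) = 2 - (-32 - 4*F)/4 = 2 + (8 + F) = 10 + F)
(30102 + N)*(y(m(-11, Z), 212) + q) = (30102 + 32544)*((10 + 212) + 48021/8) = 62646*(222 + 48021/8) = 62646*(49797/8) = 1559791431/4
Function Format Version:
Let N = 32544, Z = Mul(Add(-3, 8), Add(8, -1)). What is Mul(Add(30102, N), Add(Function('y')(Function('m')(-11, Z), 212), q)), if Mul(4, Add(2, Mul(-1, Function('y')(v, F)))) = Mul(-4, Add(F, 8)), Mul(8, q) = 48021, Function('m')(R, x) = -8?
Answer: Rational(1559791431, 4) ≈ 3.8995e+8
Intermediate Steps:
Z = 35 (Z = Mul(5, 7) = 35)
q = Rational(48021, 8) (q = Mul(Rational(1, 8), 48021) = Rational(48021, 8) ≈ 6002.6)
Function('y')(v, F) = Add(10, F) (Function('y')(v, F) = Add(2, Mul(Rational(-1, 4), Mul(-4, Add(F, 8)))) = Add(2, Mul(Rational(-1, 4), Mul(-4, Add(8, F)))) = Add(2, Mul(Rational(-1, 4), Add(-32, Mul(-4, F)))) = Add(2, Add(8, F)) = Add(10, F))
Mul(Add(30102, N), Add(Function('y')(Function('m')(-11, Z), 212), q)) = Mul(Add(30102, 32544), Add(Add(10, 212), Rational(48021, 8))) = Mul(62646, Add(222, Rational(48021, 8))) = Mul(62646, Rational(49797, 8)) = Rational(1559791431, 4)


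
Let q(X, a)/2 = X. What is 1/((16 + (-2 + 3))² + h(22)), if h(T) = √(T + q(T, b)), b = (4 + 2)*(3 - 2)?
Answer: 289/83455 - √66/83455 ≈ 0.0033656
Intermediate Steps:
b = 6 (b = 6*1 = 6)
q(X, a) = 2*X
h(T) = √3*√T (h(T) = √(T + 2*T) = √(3*T) = √3*√T)
1/((16 + (-2 + 3))² + h(22)) = 1/((16 + (-2 + 3))² + √3*√22) = 1/((16 + 1)² + √66) = 1/(17² + √66) = 1/(289 + √66)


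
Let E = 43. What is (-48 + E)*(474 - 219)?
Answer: -1275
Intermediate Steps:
(-48 + E)*(474 - 219) = (-48 + 43)*(474 - 219) = -5*255 = -1275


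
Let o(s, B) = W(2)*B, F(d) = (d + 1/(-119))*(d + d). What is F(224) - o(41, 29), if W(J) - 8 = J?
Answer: 1700990/17 ≈ 1.0006e+5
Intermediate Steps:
F(d) = 2*d*(-1/119 + d) (F(d) = (d - 1/119)*(2*d) = (-1/119 + d)*(2*d) = 2*d*(-1/119 + d))
W(J) = 8 + J
o(s, B) = 10*B (o(s, B) = (8 + 2)*B = 10*B)
F(224) - o(41, 29) = (2/119)*224*(-1 + 119*224) - 10*29 = (2/119)*224*(-1 + 26656) - 1*290 = (2/119)*224*26655 - 290 = 1705920/17 - 290 = 1700990/17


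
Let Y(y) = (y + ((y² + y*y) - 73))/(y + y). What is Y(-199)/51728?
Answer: -39465/10293872 ≈ -0.0038338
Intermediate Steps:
Y(y) = (-73 + y + 2*y²)/(2*y) (Y(y) = (y + ((y² + y²) - 73))/((2*y)) = (y + (2*y² - 73))*(1/(2*y)) = (y + (-73 + 2*y²))*(1/(2*y)) = (-73 + y + 2*y²)*(1/(2*y)) = (-73 + y + 2*y²)/(2*y))
Y(-199)/51728 = (½ - 199 - 73/2/(-199))/51728 = (½ - 199 - 73/2*(-1/199))*(1/51728) = (½ - 199 + 73/398)*(1/51728) = -39465/199*1/51728 = -39465/10293872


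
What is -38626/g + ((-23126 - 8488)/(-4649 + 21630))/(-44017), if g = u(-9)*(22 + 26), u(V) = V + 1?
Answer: 14435559620789/143510913984 ≈ 100.59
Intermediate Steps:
u(V) = 1 + V
g = -384 (g = (1 - 9)*(22 + 26) = -8*48 = -384)
-38626/g + ((-23126 - 8488)/(-4649 + 21630))/(-44017) = -38626/(-384) + ((-23126 - 8488)/(-4649 + 21630))/(-44017) = -38626*(-1/384) - 31614/16981*(-1/44017) = 19313/192 - 31614*1/16981*(-1/44017) = 19313/192 - 31614/16981*(-1/44017) = 19313/192 + 31614/747452677 = 14435559620789/143510913984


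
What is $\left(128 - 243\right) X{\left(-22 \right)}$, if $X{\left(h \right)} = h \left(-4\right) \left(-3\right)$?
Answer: $30360$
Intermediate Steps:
$X{\left(h \right)} = 12 h$ ($X{\left(h \right)} = - 4 h \left(-3\right) = 12 h$)
$\left(128 - 243\right) X{\left(-22 \right)} = \left(128 - 243\right) 12 \left(-22\right) = \left(-115\right) \left(-264\right) = 30360$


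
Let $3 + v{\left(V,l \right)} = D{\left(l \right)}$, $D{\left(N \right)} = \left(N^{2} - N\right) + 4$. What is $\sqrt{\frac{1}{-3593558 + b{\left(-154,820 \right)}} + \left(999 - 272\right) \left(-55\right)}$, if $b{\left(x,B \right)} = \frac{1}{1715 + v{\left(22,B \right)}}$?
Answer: $\frac{i \sqrt{234076861931313628661721504097}}{2419528227167} \approx 199.96 i$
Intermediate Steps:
$D{\left(N \right)} = 4 + N^{2} - N$
$v{\left(V,l \right)} = 1 + l^{2} - l$ ($v{\left(V,l \right)} = -3 + \left(4 + l^{2} - l\right) = 1 + l^{2} - l$)
$b{\left(x,B \right)} = \frac{1}{1716 + B^{2} - B}$ ($b{\left(x,B \right)} = \frac{1}{1715 + \left(1 + B^{2} - B\right)} = \frac{1}{1716 + B^{2} - B}$)
$\sqrt{\frac{1}{-3593558 + b{\left(-154,820 \right)}} + \left(999 - 272\right) \left(-55\right)} = \sqrt{\frac{1}{-3593558 + \frac{1}{1716 + 820^{2} - 820}} + \left(999 - 272\right) \left(-55\right)} = \sqrt{\frac{1}{-3593558 + \frac{1}{1716 + 672400 - 820}} + 727 \left(-55\right)} = \sqrt{\frac{1}{-3593558 + \frac{1}{673296}} - 39985} = \sqrt{\frac{1}{- \frac{2419528227167}{673296}} - 39985} = \sqrt{- \frac{673296}{2419528227167} - 39985} = \sqrt{- \frac{96744836163945791}{2419528227167}} = \frac{i \sqrt{234076861931313628661721504097}}{2419528227167}$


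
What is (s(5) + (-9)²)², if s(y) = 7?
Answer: 7744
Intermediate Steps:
(s(5) + (-9)²)² = (7 + (-9)²)² = (7 + 81)² = 88² = 7744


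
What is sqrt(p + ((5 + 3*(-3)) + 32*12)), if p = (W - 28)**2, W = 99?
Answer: sqrt(5421) ≈ 73.627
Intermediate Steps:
p = 5041 (p = (99 - 28)**2 = 71**2 = 5041)
sqrt(p + ((5 + 3*(-3)) + 32*12)) = sqrt(5041 + ((5 + 3*(-3)) + 32*12)) = sqrt(5041 + ((5 - 9) + 384)) = sqrt(5041 + (-4 + 384)) = sqrt(5041 + 380) = sqrt(5421)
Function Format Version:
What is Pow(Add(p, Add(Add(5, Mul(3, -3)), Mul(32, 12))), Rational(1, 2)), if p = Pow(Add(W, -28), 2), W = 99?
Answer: Pow(5421, Rational(1, 2)) ≈ 73.627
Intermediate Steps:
p = 5041 (p = Pow(Add(99, -28), 2) = Pow(71, 2) = 5041)
Pow(Add(p, Add(Add(5, Mul(3, -3)), Mul(32, 12))), Rational(1, 2)) = Pow(Add(5041, Add(Add(5, Mul(3, -3)), Mul(32, 12))), Rational(1, 2)) = Pow(Add(5041, Add(Add(5, -9), 384)), Rational(1, 2)) = Pow(Add(5041, Add(-4, 384)), Rational(1, 2)) = Pow(Add(5041, 380), Rational(1, 2)) = Pow(5421, Rational(1, 2))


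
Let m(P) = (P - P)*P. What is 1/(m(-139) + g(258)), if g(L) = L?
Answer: 1/258 ≈ 0.0038760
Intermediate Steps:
m(P) = 0 (m(P) = 0*P = 0)
1/(m(-139) + g(258)) = 1/(0 + 258) = 1/258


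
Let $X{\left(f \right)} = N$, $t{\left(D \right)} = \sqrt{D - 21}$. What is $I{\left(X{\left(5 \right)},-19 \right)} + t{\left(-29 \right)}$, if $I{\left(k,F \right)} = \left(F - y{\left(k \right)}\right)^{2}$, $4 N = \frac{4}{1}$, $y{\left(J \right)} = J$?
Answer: $400 + 5 i \sqrt{2} \approx 400.0 + 7.0711 i$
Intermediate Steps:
$t{\left(D \right)} = \sqrt{-21 + D}$
$N = 1$ ($N = \frac{4 \cdot 1^{-1}}{4} = \frac{4 \cdot 1}{4} = \frac{1}{4} \cdot 4 = 1$)
$X{\left(f \right)} = 1$
$I{\left(k,F \right)} = \left(F - k\right)^{2}$
$I{\left(X{\left(5 \right)},-19 \right)} + t{\left(-29 \right)} = \left(-19 - 1\right)^{2} + \sqrt{-21 - 29} = \left(-19 - 1\right)^{2} + \sqrt{-50} = \left(-20\right)^{2} + 5 i \sqrt{2} = 400 + 5 i \sqrt{2}$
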